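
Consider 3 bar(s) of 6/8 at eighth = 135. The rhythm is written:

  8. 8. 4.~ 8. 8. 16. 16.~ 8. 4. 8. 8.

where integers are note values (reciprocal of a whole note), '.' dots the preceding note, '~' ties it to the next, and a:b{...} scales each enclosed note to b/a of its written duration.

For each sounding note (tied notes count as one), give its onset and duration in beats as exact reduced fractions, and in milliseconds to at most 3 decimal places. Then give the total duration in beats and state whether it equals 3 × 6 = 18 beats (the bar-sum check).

1) 0.0ms=0b +666.667ms=3/2b
2) 666.667ms=3/2b +666.667ms=3/2b
3) 1333.333ms=3b +2000.0ms=9/2b
4) 3333.333ms=15/2b +666.667ms=3/2b
5) 4000.0ms=9b +333.333ms=3/4b
6) 4333.333ms=39/4b +1000.0ms=9/4b
7) 5333.333ms=12b +1333.333ms=3b
8) 6666.667ms=15b +666.667ms=3/2b
9) 7333.333ms=33/2b +666.667ms=3/2b
Σ=18b of 18 (135bpm 6/8) — PASS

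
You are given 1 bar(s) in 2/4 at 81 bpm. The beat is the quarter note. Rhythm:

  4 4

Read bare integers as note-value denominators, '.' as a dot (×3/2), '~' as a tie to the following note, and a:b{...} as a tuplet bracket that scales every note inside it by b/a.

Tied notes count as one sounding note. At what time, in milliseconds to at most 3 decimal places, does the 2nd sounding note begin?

1. 0.0ms @ 0 + 740.741ms (1)
2. 740.741ms @ 1 + 740.741ms (1)

note 2 onset = 1b = 740.741ms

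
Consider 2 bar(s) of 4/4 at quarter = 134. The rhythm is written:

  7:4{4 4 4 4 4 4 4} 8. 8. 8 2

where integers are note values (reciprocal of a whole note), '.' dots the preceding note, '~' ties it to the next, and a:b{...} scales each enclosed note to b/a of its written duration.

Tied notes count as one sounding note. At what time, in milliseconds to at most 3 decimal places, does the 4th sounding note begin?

1. 0.0ms @ 0 + 255.864ms (4/7)
2. 255.864ms @ 4/7 + 255.864ms (4/7)
3. 511.727ms @ 8/7 + 255.864ms (4/7)
4. 767.591ms @ 12/7 + 255.864ms (4/7)
5. 1023.454ms @ 16/7 + 255.864ms (4/7)
6. 1279.318ms @ 20/7 + 255.864ms (4/7)
7. 1535.181ms @ 24/7 + 255.864ms (4/7)
8. 1791.045ms @ 4 + 335.821ms (3/4)
9. 2126.866ms @ 19/4 + 335.821ms (3/4)
10. 2462.687ms @ 11/2 + 223.881ms (1/2)
11. 2686.567ms @ 6 + 895.522ms (2)

note 4 onset = 12/7b = 767.591ms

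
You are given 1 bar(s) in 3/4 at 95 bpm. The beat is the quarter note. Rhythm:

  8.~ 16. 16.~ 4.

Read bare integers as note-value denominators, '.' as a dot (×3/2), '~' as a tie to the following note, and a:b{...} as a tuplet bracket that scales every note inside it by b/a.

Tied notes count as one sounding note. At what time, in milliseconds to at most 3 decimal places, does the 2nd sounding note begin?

1. 0.0ms @ 0 + 710.526ms (9/8)
2. 710.526ms @ 9/8 + 1184.211ms (15/8)

note 2 onset = 9/8b = 710.526ms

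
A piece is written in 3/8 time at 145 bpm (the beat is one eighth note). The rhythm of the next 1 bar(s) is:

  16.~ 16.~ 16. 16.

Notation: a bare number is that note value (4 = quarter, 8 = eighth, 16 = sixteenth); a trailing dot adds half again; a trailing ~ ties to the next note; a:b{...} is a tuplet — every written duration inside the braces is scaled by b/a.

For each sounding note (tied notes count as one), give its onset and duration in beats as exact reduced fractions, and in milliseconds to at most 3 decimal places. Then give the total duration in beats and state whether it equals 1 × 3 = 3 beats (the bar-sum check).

1) 0.0ms=0b +931.034ms=9/4b
2) 931.034ms=9/4b +310.345ms=3/4b
Σ=3b of 3 (145bpm 3/8) — PASS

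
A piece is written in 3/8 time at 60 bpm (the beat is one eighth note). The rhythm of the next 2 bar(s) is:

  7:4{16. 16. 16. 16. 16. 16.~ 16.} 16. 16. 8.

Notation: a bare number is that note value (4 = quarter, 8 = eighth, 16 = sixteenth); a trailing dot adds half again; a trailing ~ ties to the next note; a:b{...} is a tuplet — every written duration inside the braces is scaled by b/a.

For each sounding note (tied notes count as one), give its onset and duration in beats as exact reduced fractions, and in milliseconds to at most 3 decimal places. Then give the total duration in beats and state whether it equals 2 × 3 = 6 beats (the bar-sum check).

1) 0.0ms=0b +428.571ms=3/7b
2) 428.571ms=3/7b +428.571ms=3/7b
3) 857.143ms=6/7b +428.571ms=3/7b
4) 1285.714ms=9/7b +428.571ms=3/7b
5) 1714.286ms=12/7b +428.571ms=3/7b
6) 2142.857ms=15/7b +857.143ms=6/7b
7) 3000.0ms=3b +750.0ms=3/4b
8) 3750.0ms=15/4b +750.0ms=3/4b
9) 4500.0ms=9/2b +1500.0ms=3/2b
Σ=6b of 6 (60bpm 3/8) — PASS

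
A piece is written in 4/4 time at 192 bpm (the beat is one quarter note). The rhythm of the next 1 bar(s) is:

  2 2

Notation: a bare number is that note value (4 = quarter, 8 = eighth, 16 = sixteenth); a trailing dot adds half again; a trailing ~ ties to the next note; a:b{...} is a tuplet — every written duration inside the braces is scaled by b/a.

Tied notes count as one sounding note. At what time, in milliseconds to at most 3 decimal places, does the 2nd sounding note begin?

note 2 onset = 2b = 625.0ms

1. 0.0ms @ 0 + 625.0ms (2)
2. 625.0ms @ 2 + 625.0ms (2)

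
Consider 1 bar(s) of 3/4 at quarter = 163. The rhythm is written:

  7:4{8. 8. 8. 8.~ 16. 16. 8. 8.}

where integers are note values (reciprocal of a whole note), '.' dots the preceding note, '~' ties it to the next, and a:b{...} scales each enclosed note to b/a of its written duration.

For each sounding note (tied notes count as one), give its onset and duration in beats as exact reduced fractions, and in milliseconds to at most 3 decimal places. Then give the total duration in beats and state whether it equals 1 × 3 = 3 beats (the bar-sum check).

1) 0.0ms=0b +157.756ms=3/7b
2) 157.756ms=3/7b +157.756ms=3/7b
3) 315.513ms=6/7b +157.756ms=3/7b
4) 473.269ms=9/7b +236.635ms=9/14b
5) 709.904ms=27/14b +78.878ms=3/14b
6) 788.782ms=15/7b +157.756ms=3/7b
7) 946.538ms=18/7b +157.756ms=3/7b
Σ=3b of 3 (163bpm 3/4) — PASS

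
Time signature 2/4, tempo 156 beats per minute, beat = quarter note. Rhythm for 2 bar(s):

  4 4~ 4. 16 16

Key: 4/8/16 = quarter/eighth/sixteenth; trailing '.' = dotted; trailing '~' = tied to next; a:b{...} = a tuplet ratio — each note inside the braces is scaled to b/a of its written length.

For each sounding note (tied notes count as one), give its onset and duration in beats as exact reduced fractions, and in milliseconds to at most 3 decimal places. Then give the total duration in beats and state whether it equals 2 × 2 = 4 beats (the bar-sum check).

1) 0.0ms=0b +384.615ms=1b
2) 384.615ms=1b +961.538ms=5/2b
3) 1346.154ms=7/2b +96.154ms=1/4b
4) 1442.308ms=15/4b +96.154ms=1/4b
Σ=4b of 4 (156bpm 2/4) — PASS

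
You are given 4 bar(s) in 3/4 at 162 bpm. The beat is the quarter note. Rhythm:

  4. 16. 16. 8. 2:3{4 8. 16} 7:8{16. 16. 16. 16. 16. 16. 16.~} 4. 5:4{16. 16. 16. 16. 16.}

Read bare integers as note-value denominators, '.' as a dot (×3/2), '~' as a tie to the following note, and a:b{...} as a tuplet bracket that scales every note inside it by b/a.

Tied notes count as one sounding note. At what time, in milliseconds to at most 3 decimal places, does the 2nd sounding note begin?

note 2 onset = 3/2b = 555.556ms

1. 0.0ms @ 0 + 555.556ms (3/2)
2. 555.556ms @ 3/2 + 138.889ms (3/8)
3. 694.444ms @ 15/8 + 138.889ms (3/8)
4. 833.333ms @ 9/4 + 277.778ms (3/4)
5. 1111.111ms @ 3 + 555.556ms (3/2)
6. 1666.667ms @ 9/2 + 416.667ms (9/8)
7. 2083.333ms @ 45/8 + 138.889ms (3/8)
8. 2222.222ms @ 6 + 158.73ms (3/7)
9. 2380.952ms @ 45/7 + 158.73ms (3/7)
10. 2539.683ms @ 48/7 + 158.73ms (3/7)
11. 2698.413ms @ 51/7 + 158.73ms (3/7)
12. 2857.143ms @ 54/7 + 158.73ms (3/7)
13. 3015.873ms @ 57/7 + 158.73ms (3/7)
14. 3174.603ms @ 60/7 + 714.286ms (27/14)
15. 3888.889ms @ 21/2 + 111.111ms (3/10)
16. 4000.0ms @ 54/5 + 111.111ms (3/10)
17. 4111.111ms @ 111/10 + 111.111ms (3/10)
18. 4222.222ms @ 57/5 + 111.111ms (3/10)
19. 4333.333ms @ 117/10 + 111.111ms (3/10)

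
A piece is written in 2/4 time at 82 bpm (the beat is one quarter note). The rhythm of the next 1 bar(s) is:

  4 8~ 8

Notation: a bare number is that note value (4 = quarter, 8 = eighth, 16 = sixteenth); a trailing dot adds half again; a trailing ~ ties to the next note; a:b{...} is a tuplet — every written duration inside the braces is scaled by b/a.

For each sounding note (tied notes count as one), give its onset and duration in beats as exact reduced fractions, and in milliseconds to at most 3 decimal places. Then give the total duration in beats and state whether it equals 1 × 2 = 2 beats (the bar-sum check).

1) 0.0ms=0b +731.707ms=1b
2) 731.707ms=1b +731.707ms=1b
Σ=2b of 2 (82bpm 2/4) — PASS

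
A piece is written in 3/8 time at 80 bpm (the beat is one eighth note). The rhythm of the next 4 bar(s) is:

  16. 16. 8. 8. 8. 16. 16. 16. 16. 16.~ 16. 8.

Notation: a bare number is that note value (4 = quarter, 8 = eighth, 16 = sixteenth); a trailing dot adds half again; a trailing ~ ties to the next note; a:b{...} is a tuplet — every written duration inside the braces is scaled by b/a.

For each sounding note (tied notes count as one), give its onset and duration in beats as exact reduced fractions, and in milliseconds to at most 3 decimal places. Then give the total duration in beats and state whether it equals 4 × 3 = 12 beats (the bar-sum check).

1) 0.0ms=0b +562.5ms=3/4b
2) 562.5ms=3/4b +562.5ms=3/4b
3) 1125.0ms=3/2b +1125.0ms=3/2b
4) 2250.0ms=3b +1125.0ms=3/2b
5) 3375.0ms=9/2b +1125.0ms=3/2b
6) 4500.0ms=6b +562.5ms=3/4b
7) 5062.5ms=27/4b +562.5ms=3/4b
8) 5625.0ms=15/2b +562.5ms=3/4b
9) 6187.5ms=33/4b +562.5ms=3/4b
10) 6750.0ms=9b +1125.0ms=3/2b
11) 7875.0ms=21/2b +1125.0ms=3/2b
Σ=12b of 12 (80bpm 3/8) — PASS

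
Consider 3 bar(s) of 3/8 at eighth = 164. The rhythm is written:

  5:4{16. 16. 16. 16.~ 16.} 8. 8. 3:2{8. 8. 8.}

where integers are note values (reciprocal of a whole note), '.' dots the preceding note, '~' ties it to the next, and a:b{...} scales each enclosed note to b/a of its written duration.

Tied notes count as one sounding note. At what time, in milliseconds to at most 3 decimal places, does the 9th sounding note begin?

1. 0.0ms @ 0 + 219.512ms (3/5)
2. 219.512ms @ 3/5 + 219.512ms (3/5)
3. 439.024ms @ 6/5 + 219.512ms (3/5)
4. 658.537ms @ 9/5 + 439.024ms (6/5)
5. 1097.561ms @ 3 + 548.78ms (3/2)
6. 1646.341ms @ 9/2 + 548.78ms (3/2)
7. 2195.122ms @ 6 + 365.854ms (1)
8. 2560.976ms @ 7 + 365.854ms (1)
9. 2926.829ms @ 8 + 365.854ms (1)

note 9 onset = 8b = 2926.829ms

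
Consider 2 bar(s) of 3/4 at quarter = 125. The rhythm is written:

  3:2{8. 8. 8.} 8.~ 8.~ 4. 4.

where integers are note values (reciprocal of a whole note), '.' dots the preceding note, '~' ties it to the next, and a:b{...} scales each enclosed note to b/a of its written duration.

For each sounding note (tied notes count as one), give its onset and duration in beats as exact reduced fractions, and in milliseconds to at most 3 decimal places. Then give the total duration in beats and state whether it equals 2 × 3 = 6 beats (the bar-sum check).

1) 0.0ms=0b +240.0ms=1/2b
2) 240.0ms=1/2b +240.0ms=1/2b
3) 480.0ms=1b +240.0ms=1/2b
4) 720.0ms=3/2b +1440.0ms=3b
5) 2160.0ms=9/2b +720.0ms=3/2b
Σ=6b of 6 (125bpm 3/4) — PASS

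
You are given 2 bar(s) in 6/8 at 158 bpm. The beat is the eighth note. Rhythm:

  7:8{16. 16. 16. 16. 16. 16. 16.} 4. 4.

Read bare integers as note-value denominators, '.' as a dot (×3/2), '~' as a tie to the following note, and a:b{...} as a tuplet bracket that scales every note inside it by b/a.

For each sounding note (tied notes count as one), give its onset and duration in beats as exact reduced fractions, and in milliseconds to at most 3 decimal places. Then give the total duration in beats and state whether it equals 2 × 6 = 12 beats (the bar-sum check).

1) 0.0ms=0b +325.497ms=6/7b
2) 325.497ms=6/7b +325.497ms=6/7b
3) 650.995ms=12/7b +325.497ms=6/7b
4) 976.492ms=18/7b +325.497ms=6/7b
5) 1301.989ms=24/7b +325.497ms=6/7b
6) 1627.486ms=30/7b +325.497ms=6/7b
7) 1952.984ms=36/7b +325.497ms=6/7b
8) 2278.481ms=6b +1139.241ms=3b
9) 3417.722ms=9b +1139.241ms=3b
Σ=12b of 12 (158bpm 6/8) — PASS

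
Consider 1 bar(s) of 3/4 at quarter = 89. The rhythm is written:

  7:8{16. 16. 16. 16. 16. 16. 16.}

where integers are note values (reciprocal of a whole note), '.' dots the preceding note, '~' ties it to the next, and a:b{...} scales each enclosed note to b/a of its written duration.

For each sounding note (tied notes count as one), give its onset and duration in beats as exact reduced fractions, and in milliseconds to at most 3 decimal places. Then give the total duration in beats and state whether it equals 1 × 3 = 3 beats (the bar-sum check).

1) 0.0ms=0b +288.925ms=3/7b
2) 288.925ms=3/7b +288.925ms=3/7b
3) 577.849ms=6/7b +288.925ms=3/7b
4) 866.774ms=9/7b +288.925ms=3/7b
5) 1155.698ms=12/7b +288.925ms=3/7b
6) 1444.623ms=15/7b +288.925ms=3/7b
7) 1733.547ms=18/7b +288.925ms=3/7b
Σ=3b of 3 (89bpm 3/4) — PASS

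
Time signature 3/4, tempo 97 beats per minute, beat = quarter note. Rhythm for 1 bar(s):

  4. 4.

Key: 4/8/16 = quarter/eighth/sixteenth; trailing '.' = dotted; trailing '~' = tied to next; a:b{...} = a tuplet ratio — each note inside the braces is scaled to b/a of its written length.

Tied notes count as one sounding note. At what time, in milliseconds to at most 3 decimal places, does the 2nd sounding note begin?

note 2 onset = 3/2b = 927.835ms

1. 0.0ms @ 0 + 927.835ms (3/2)
2. 927.835ms @ 3/2 + 927.835ms (3/2)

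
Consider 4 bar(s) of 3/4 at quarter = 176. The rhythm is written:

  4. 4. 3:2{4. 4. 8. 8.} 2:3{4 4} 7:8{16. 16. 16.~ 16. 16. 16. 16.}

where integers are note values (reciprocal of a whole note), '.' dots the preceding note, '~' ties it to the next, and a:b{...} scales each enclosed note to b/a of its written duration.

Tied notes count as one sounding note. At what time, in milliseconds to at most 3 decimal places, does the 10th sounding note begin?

1. 0.0ms @ 0 + 511.364ms (3/2)
2. 511.364ms @ 3/2 + 511.364ms (3/2)
3. 1022.727ms @ 3 + 340.909ms (1)
4. 1363.636ms @ 4 + 340.909ms (1)
5. 1704.545ms @ 5 + 170.455ms (1/2)
6. 1875.0ms @ 11/2 + 170.455ms (1/2)
7. 2045.455ms @ 6 + 511.364ms (3/2)
8. 2556.818ms @ 15/2 + 511.364ms (3/2)
9. 3068.182ms @ 9 + 146.104ms (3/7)
10. 3214.286ms @ 66/7 + 146.104ms (3/7)
11. 3360.39ms @ 69/7 + 292.208ms (6/7)
12. 3652.597ms @ 75/7 + 146.104ms (3/7)
13. 3798.701ms @ 78/7 + 146.104ms (3/7)
14. 3944.805ms @ 81/7 + 146.104ms (3/7)

note 10 onset = 66/7b = 3214.286ms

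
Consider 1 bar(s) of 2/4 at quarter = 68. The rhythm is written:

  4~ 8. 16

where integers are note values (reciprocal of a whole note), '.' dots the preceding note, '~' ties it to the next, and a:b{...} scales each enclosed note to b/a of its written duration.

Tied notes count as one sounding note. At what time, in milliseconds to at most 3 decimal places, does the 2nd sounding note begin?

note 2 onset = 7/4b = 1544.118ms

1. 0.0ms @ 0 + 1544.118ms (7/4)
2. 1544.118ms @ 7/4 + 220.588ms (1/4)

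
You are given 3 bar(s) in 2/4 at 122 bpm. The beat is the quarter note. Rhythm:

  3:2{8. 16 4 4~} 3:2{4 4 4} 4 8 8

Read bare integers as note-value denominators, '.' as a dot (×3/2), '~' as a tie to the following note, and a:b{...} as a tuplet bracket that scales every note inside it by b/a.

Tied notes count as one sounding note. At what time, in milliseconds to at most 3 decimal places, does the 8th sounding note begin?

1. 0.0ms @ 0 + 245.902ms (1/2)
2. 245.902ms @ 1/2 + 81.967ms (1/6)
3. 327.869ms @ 2/3 + 327.869ms (2/3)
4. 655.738ms @ 4/3 + 655.738ms (4/3)
5. 1311.475ms @ 8/3 + 327.869ms (2/3)
6. 1639.344ms @ 10/3 + 327.869ms (2/3)
7. 1967.213ms @ 4 + 491.803ms (1)
8. 2459.016ms @ 5 + 245.902ms (1/2)
9. 2704.918ms @ 11/2 + 245.902ms (1/2)

note 8 onset = 5b = 2459.016ms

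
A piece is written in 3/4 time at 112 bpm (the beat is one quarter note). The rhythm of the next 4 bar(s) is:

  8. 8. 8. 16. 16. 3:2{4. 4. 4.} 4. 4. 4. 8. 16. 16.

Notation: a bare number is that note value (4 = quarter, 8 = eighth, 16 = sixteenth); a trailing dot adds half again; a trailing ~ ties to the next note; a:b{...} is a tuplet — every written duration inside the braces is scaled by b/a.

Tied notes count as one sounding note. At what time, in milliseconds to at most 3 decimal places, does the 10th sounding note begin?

note 10 onset = 15/2b = 4017.857ms

1. 0.0ms @ 0 + 401.786ms (3/4)
2. 401.786ms @ 3/4 + 401.786ms (3/4)
3. 803.571ms @ 3/2 + 401.786ms (3/4)
4. 1205.357ms @ 9/4 + 200.893ms (3/8)
5. 1406.25ms @ 21/8 + 200.893ms (3/8)
6. 1607.143ms @ 3 + 535.714ms (1)
7. 2142.857ms @ 4 + 535.714ms (1)
8. 2678.571ms @ 5 + 535.714ms (1)
9. 3214.286ms @ 6 + 803.571ms (3/2)
10. 4017.857ms @ 15/2 + 803.571ms (3/2)
11. 4821.429ms @ 9 + 803.571ms (3/2)
12. 5625.0ms @ 21/2 + 401.786ms (3/4)
13. 6026.786ms @ 45/4 + 200.893ms (3/8)
14. 6227.679ms @ 93/8 + 200.893ms (3/8)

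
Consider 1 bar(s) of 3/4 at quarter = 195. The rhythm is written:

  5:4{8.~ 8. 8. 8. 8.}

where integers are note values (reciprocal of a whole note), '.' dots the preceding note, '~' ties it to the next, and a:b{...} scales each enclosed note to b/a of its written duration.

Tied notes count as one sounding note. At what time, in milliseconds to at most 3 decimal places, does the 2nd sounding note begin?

1. 0.0ms @ 0 + 369.231ms (6/5)
2. 369.231ms @ 6/5 + 184.615ms (3/5)
3. 553.846ms @ 9/5 + 184.615ms (3/5)
4. 738.462ms @ 12/5 + 184.615ms (3/5)

note 2 onset = 6/5b = 369.231ms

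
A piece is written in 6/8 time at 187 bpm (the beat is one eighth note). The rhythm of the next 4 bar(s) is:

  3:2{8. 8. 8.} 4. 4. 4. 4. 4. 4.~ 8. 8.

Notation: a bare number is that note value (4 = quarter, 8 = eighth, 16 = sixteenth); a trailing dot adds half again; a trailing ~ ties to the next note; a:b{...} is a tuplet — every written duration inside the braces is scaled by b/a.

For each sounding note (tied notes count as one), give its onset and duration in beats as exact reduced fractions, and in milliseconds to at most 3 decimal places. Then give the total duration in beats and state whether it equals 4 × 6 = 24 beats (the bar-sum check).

1) 0.0ms=0b +320.856ms=1b
2) 320.856ms=1b +320.856ms=1b
3) 641.711ms=2b +320.856ms=1b
4) 962.567ms=3b +962.567ms=3b
5) 1925.134ms=6b +962.567ms=3b
6) 2887.701ms=9b +962.567ms=3b
7) 3850.267ms=12b +962.567ms=3b
8) 4812.834ms=15b +962.567ms=3b
9) 5775.401ms=18b +1443.85ms=9/2b
10) 7219.251ms=45/2b +481.283ms=3/2b
Σ=24b of 24 (187bpm 6/8) — PASS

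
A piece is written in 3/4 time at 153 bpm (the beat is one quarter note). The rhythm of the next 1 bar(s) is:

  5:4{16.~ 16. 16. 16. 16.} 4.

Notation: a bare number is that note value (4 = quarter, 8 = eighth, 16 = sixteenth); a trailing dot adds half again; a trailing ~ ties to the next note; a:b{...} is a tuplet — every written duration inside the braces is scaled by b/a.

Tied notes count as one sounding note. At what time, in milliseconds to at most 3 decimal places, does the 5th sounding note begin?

1. 0.0ms @ 0 + 235.294ms (3/5)
2. 235.294ms @ 3/5 + 117.647ms (3/10)
3. 352.941ms @ 9/10 + 117.647ms (3/10)
4. 470.588ms @ 6/5 + 117.647ms (3/10)
5. 588.235ms @ 3/2 + 588.235ms (3/2)

note 5 onset = 3/2b = 588.235ms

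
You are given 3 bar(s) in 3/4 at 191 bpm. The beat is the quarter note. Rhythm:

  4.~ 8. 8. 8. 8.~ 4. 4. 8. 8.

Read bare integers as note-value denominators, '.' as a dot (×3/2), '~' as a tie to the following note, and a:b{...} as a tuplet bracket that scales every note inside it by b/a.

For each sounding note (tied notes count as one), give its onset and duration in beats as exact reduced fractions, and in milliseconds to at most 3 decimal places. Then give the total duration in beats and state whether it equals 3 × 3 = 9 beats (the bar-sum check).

1) 0.0ms=0b +706.806ms=9/4b
2) 706.806ms=9/4b +235.602ms=3/4b
3) 942.408ms=3b +235.602ms=3/4b
4) 1178.01ms=15/4b +706.806ms=9/4b
5) 1884.817ms=6b +471.204ms=3/2b
6) 2356.021ms=15/2b +235.602ms=3/4b
7) 2591.623ms=33/4b +235.602ms=3/4b
Σ=9b of 9 (191bpm 3/4) — PASS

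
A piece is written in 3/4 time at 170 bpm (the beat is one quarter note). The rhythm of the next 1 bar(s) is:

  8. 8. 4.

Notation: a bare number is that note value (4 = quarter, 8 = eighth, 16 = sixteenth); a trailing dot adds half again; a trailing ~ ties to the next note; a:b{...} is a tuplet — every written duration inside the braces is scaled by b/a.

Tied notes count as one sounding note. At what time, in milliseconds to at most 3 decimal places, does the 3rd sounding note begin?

1. 0.0ms @ 0 + 264.706ms (3/4)
2. 264.706ms @ 3/4 + 264.706ms (3/4)
3. 529.412ms @ 3/2 + 529.412ms (3/2)

note 3 onset = 3/2b = 529.412ms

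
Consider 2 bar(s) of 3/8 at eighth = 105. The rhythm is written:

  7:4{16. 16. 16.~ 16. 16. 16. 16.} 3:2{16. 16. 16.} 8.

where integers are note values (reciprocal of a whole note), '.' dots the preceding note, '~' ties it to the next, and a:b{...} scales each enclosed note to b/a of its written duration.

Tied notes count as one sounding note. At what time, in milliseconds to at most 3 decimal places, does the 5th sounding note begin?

note 5 onset = 15/7b = 1224.49ms

1. 0.0ms @ 0 + 244.898ms (3/7)
2. 244.898ms @ 3/7 + 244.898ms (3/7)
3. 489.796ms @ 6/7 + 489.796ms (6/7)
4. 979.592ms @ 12/7 + 244.898ms (3/7)
5. 1224.49ms @ 15/7 + 244.898ms (3/7)
6. 1469.388ms @ 18/7 + 244.898ms (3/7)
7. 1714.286ms @ 3 + 285.714ms (1/2)
8. 2000.0ms @ 7/2 + 285.714ms (1/2)
9. 2285.714ms @ 4 + 285.714ms (1/2)
10. 2571.429ms @ 9/2 + 857.143ms (3/2)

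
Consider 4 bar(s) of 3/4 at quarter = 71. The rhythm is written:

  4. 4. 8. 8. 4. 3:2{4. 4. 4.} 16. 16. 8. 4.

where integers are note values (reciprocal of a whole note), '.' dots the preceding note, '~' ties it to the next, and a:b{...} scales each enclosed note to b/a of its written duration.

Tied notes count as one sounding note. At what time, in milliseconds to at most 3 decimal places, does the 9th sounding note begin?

1. 0.0ms @ 0 + 1267.606ms (3/2)
2. 1267.606ms @ 3/2 + 1267.606ms (3/2)
3. 2535.211ms @ 3 + 633.803ms (3/4)
4. 3169.014ms @ 15/4 + 633.803ms (3/4)
5. 3802.817ms @ 9/2 + 1267.606ms (3/2)
6. 5070.423ms @ 6 + 845.07ms (1)
7. 5915.493ms @ 7 + 845.07ms (1)
8. 6760.563ms @ 8 + 845.07ms (1)
9. 7605.634ms @ 9 + 316.901ms (3/8)
10. 7922.535ms @ 75/8 + 316.901ms (3/8)
11. 8239.437ms @ 39/4 + 633.803ms (3/4)
12. 8873.239ms @ 21/2 + 1267.606ms (3/2)

note 9 onset = 9b = 7605.634ms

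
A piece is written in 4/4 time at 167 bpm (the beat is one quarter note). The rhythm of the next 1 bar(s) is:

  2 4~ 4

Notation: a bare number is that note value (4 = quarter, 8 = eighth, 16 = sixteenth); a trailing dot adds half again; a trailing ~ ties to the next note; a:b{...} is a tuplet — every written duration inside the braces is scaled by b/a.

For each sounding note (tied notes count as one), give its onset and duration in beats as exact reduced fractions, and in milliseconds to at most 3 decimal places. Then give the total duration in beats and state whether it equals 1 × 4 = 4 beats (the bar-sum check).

1) 0.0ms=0b +718.563ms=2b
2) 718.563ms=2b +718.563ms=2b
Σ=4b of 4 (167bpm 4/4) — PASS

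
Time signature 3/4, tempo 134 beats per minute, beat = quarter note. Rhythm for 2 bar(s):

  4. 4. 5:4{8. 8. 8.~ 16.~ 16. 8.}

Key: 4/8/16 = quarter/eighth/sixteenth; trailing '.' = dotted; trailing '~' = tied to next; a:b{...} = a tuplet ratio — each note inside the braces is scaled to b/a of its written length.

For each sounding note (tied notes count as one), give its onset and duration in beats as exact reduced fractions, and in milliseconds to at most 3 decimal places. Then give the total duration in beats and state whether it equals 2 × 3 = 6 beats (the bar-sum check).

1) 0.0ms=0b +671.642ms=3/2b
2) 671.642ms=3/2b +671.642ms=3/2b
3) 1343.284ms=3b +268.657ms=3/5b
4) 1611.94ms=18/5b +268.657ms=3/5b
5) 1880.597ms=21/5b +537.313ms=6/5b
6) 2417.91ms=27/5b +268.657ms=3/5b
Σ=6b of 6 (134bpm 3/4) — PASS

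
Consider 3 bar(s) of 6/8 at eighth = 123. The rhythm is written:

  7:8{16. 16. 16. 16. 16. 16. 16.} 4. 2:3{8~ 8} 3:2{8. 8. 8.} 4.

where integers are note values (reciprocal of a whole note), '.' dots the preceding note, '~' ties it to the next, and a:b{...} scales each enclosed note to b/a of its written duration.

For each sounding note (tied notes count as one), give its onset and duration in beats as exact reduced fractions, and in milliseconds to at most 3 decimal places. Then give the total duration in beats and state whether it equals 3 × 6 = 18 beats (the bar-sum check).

1) 0.0ms=0b +418.118ms=6/7b
2) 418.118ms=6/7b +418.118ms=6/7b
3) 836.237ms=12/7b +418.118ms=6/7b
4) 1254.355ms=18/7b +418.118ms=6/7b
5) 1672.474ms=24/7b +418.118ms=6/7b
6) 2090.592ms=30/7b +418.118ms=6/7b
7) 2508.711ms=36/7b +418.118ms=6/7b
8) 2926.829ms=6b +1463.415ms=3b
9) 4390.244ms=9b +1463.415ms=3b
10) 5853.659ms=12b +487.805ms=1b
11) 6341.463ms=13b +487.805ms=1b
12) 6829.268ms=14b +487.805ms=1b
13) 7317.073ms=15b +1463.415ms=3b
Σ=18b of 18 (123bpm 6/8) — PASS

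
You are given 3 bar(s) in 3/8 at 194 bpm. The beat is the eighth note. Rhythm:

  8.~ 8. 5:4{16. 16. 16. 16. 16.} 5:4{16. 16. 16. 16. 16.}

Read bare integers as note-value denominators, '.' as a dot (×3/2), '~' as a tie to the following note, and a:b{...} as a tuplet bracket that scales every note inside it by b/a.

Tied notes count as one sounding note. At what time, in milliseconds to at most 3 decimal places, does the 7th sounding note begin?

note 7 onset = 6b = 1855.67ms

1. 0.0ms @ 0 + 927.835ms (3)
2. 927.835ms @ 3 + 185.567ms (3/5)
3. 1113.402ms @ 18/5 + 185.567ms (3/5)
4. 1298.969ms @ 21/5 + 185.567ms (3/5)
5. 1484.536ms @ 24/5 + 185.567ms (3/5)
6. 1670.103ms @ 27/5 + 185.567ms (3/5)
7. 1855.67ms @ 6 + 185.567ms (3/5)
8. 2041.237ms @ 33/5 + 185.567ms (3/5)
9. 2226.804ms @ 36/5 + 185.567ms (3/5)
10. 2412.371ms @ 39/5 + 185.567ms (3/5)
11. 2597.938ms @ 42/5 + 185.567ms (3/5)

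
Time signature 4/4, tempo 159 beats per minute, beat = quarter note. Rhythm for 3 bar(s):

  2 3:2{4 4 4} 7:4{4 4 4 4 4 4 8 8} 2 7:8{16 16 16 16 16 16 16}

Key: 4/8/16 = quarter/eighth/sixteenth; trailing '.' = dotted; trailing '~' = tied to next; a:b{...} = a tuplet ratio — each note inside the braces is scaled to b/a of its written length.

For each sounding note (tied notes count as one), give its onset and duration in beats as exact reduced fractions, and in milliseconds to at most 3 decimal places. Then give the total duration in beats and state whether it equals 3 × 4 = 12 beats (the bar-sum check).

1) 0.0ms=0b +754.717ms=2b
2) 754.717ms=2b +251.572ms=2/3b
3) 1006.289ms=8/3b +251.572ms=2/3b
4) 1257.862ms=10/3b +251.572ms=2/3b
5) 1509.434ms=4b +215.633ms=4/7b
6) 1725.067ms=32/7b +215.633ms=4/7b
7) 1940.701ms=36/7b +215.633ms=4/7b
8) 2156.334ms=40/7b +215.633ms=4/7b
9) 2371.968ms=44/7b +215.633ms=4/7b
10) 2587.601ms=48/7b +215.633ms=4/7b
11) 2803.235ms=52/7b +107.817ms=2/7b
12) 2911.051ms=54/7b +107.817ms=2/7b
13) 3018.868ms=8b +754.717ms=2b
14) 3773.585ms=10b +107.817ms=2/7b
15) 3881.402ms=72/7b +107.817ms=2/7b
16) 3989.218ms=74/7b +107.817ms=2/7b
17) 4097.035ms=76/7b +107.817ms=2/7b
18) 4204.852ms=78/7b +107.817ms=2/7b
19) 4312.668ms=80/7b +107.817ms=2/7b
20) 4420.485ms=82/7b +107.817ms=2/7b
Σ=12b of 12 (159bpm 4/4) — PASS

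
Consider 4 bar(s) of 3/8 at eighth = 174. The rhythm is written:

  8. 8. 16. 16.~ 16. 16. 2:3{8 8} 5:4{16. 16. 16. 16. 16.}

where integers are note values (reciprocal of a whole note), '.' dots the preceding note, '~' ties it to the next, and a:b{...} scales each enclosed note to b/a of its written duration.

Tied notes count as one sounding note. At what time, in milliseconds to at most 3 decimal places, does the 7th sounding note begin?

1. 0.0ms @ 0 + 517.241ms (3/2)
2. 517.241ms @ 3/2 + 517.241ms (3/2)
3. 1034.483ms @ 3 + 258.621ms (3/4)
4. 1293.103ms @ 15/4 + 517.241ms (3/2)
5. 1810.345ms @ 21/4 + 258.621ms (3/4)
6. 2068.966ms @ 6 + 517.241ms (3/2)
7. 2586.207ms @ 15/2 + 517.241ms (3/2)
8. 3103.448ms @ 9 + 206.897ms (3/5)
9. 3310.345ms @ 48/5 + 206.897ms (3/5)
10. 3517.241ms @ 51/5 + 206.897ms (3/5)
11. 3724.138ms @ 54/5 + 206.897ms (3/5)
12. 3931.034ms @ 57/5 + 206.897ms (3/5)

note 7 onset = 15/2b = 2586.207ms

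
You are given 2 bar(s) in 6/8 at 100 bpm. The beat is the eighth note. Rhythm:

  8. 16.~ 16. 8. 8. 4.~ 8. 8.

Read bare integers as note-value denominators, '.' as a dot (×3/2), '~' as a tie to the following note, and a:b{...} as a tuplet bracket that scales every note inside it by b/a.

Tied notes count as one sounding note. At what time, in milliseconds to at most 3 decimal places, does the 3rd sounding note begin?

1. 0.0ms @ 0 + 900.0ms (3/2)
2. 900.0ms @ 3/2 + 900.0ms (3/2)
3. 1800.0ms @ 3 + 900.0ms (3/2)
4. 2700.0ms @ 9/2 + 900.0ms (3/2)
5. 3600.0ms @ 6 + 2700.0ms (9/2)
6. 6300.0ms @ 21/2 + 900.0ms (3/2)

note 3 onset = 3b = 1800.0ms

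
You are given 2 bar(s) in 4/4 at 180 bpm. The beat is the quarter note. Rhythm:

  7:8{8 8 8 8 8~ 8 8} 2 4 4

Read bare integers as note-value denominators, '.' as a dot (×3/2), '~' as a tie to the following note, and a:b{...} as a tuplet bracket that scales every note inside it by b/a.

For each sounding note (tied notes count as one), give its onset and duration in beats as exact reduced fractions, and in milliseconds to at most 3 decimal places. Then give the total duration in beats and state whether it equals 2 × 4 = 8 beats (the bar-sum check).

1) 0.0ms=0b +190.476ms=4/7b
2) 190.476ms=4/7b +190.476ms=4/7b
3) 380.952ms=8/7b +190.476ms=4/7b
4) 571.429ms=12/7b +190.476ms=4/7b
5) 761.905ms=16/7b +380.952ms=8/7b
6) 1142.857ms=24/7b +190.476ms=4/7b
7) 1333.333ms=4b +666.667ms=2b
8) 2000.0ms=6b +333.333ms=1b
9) 2333.333ms=7b +333.333ms=1b
Σ=8b of 8 (180bpm 4/4) — PASS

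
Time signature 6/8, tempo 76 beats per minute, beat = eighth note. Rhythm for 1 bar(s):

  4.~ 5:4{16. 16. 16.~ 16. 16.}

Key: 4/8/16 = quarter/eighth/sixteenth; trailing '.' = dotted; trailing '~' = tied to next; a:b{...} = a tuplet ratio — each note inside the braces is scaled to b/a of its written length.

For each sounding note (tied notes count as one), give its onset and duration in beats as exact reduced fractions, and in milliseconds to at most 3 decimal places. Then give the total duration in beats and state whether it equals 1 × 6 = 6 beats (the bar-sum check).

1) 0.0ms=0b +2842.105ms=18/5b
2) 2842.105ms=18/5b +473.684ms=3/5b
3) 3315.789ms=21/5b +947.368ms=6/5b
4) 4263.158ms=27/5b +473.684ms=3/5b
Σ=6b of 6 (76bpm 6/8) — PASS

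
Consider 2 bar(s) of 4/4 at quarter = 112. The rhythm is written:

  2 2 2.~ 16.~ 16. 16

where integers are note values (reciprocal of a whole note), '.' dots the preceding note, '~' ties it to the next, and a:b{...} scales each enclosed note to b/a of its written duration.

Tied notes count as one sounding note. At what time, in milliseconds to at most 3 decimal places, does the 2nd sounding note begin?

note 2 onset = 2b = 1071.429ms

1. 0.0ms @ 0 + 1071.429ms (2)
2. 1071.429ms @ 2 + 1071.429ms (2)
3. 2142.857ms @ 4 + 2008.929ms (15/4)
4. 4151.786ms @ 31/4 + 133.929ms (1/4)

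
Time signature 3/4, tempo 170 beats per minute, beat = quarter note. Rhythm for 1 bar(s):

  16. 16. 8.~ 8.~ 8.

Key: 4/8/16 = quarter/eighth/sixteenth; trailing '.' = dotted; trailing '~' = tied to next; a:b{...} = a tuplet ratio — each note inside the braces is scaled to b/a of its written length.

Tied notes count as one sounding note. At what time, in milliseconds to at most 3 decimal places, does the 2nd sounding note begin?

1. 0.0ms @ 0 + 132.353ms (3/8)
2. 132.353ms @ 3/8 + 132.353ms (3/8)
3. 264.706ms @ 3/4 + 794.118ms (9/4)

note 2 onset = 3/8b = 132.353ms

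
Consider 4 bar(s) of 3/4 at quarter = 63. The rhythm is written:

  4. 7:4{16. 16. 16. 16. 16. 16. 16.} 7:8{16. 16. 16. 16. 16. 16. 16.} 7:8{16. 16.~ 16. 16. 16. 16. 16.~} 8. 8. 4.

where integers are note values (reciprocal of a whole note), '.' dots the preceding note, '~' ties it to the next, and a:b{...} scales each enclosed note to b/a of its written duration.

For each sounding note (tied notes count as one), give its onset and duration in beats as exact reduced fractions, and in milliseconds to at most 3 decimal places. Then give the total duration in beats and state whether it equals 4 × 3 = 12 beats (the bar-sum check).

1) 0.0ms=0b +1428.571ms=3/2b
2) 1428.571ms=3/2b +204.082ms=3/14b
3) 1632.653ms=12/7b +204.082ms=3/14b
4) 1836.735ms=27/14b +204.082ms=3/14b
5) 2040.816ms=15/7b +204.082ms=3/14b
6) 2244.898ms=33/14b +204.082ms=3/14b
7) 2448.98ms=18/7b +204.082ms=3/14b
8) 2653.061ms=39/14b +204.082ms=3/14b
9) 2857.143ms=3b +408.163ms=3/7b
10) 3265.306ms=24/7b +408.163ms=3/7b
11) 3673.469ms=27/7b +408.163ms=3/7b
12) 4081.633ms=30/7b +408.163ms=3/7b
13) 4489.796ms=33/7b +408.163ms=3/7b
14) 4897.959ms=36/7b +408.163ms=3/7b
15) 5306.122ms=39/7b +408.163ms=3/7b
16) 5714.286ms=6b +408.163ms=3/7b
17) 6122.449ms=45/7b +816.327ms=6/7b
18) 6938.776ms=51/7b +408.163ms=3/7b
19) 7346.939ms=54/7b +408.163ms=3/7b
20) 7755.102ms=57/7b +408.163ms=3/7b
21) 8163.265ms=60/7b +1122.449ms=33/28b
22) 9285.714ms=39/4b +714.286ms=3/4b
23) 10000.0ms=21/2b +1428.571ms=3/2b
Σ=12b of 12 (63bpm 3/4) — PASS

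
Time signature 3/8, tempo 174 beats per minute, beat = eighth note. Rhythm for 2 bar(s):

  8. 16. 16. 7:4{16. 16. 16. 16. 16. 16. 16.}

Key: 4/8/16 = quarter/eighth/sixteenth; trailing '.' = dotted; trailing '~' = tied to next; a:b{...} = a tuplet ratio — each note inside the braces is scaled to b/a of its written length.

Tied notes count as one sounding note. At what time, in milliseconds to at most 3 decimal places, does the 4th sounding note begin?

note 4 onset = 3b = 1034.483ms

1. 0.0ms @ 0 + 517.241ms (3/2)
2. 517.241ms @ 3/2 + 258.621ms (3/4)
3. 775.862ms @ 9/4 + 258.621ms (3/4)
4. 1034.483ms @ 3 + 147.783ms (3/7)
5. 1182.266ms @ 24/7 + 147.783ms (3/7)
6. 1330.049ms @ 27/7 + 147.783ms (3/7)
7. 1477.833ms @ 30/7 + 147.783ms (3/7)
8. 1625.616ms @ 33/7 + 147.783ms (3/7)
9. 1773.399ms @ 36/7 + 147.783ms (3/7)
10. 1921.182ms @ 39/7 + 147.783ms (3/7)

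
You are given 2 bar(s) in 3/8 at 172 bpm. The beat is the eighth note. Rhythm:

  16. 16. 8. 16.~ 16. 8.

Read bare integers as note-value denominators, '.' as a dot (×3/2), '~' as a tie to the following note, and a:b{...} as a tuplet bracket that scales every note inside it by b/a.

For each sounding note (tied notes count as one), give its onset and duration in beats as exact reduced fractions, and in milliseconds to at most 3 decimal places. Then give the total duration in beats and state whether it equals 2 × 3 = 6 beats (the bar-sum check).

1) 0.0ms=0b +261.628ms=3/4b
2) 261.628ms=3/4b +261.628ms=3/4b
3) 523.256ms=3/2b +523.256ms=3/2b
4) 1046.512ms=3b +523.256ms=3/2b
5) 1569.767ms=9/2b +523.256ms=3/2b
Σ=6b of 6 (172bpm 3/8) — PASS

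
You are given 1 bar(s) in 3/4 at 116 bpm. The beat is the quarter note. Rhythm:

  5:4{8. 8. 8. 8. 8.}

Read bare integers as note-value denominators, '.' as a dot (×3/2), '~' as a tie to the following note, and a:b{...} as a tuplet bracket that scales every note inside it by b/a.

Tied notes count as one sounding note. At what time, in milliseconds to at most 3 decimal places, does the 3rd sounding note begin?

1. 0.0ms @ 0 + 310.345ms (3/5)
2. 310.345ms @ 3/5 + 310.345ms (3/5)
3. 620.69ms @ 6/5 + 310.345ms (3/5)
4. 931.034ms @ 9/5 + 310.345ms (3/5)
5. 1241.379ms @ 12/5 + 310.345ms (3/5)

note 3 onset = 6/5b = 620.69ms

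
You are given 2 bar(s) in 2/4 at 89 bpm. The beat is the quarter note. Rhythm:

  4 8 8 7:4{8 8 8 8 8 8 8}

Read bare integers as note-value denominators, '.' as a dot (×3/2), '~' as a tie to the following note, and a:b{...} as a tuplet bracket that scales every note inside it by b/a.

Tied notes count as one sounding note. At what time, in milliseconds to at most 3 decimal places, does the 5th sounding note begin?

1. 0.0ms @ 0 + 674.157ms (1)
2. 674.157ms @ 1 + 337.079ms (1/2)
3. 1011.236ms @ 3/2 + 337.079ms (1/2)
4. 1348.315ms @ 2 + 192.616ms (2/7)
5. 1540.931ms @ 16/7 + 192.616ms (2/7)
6. 1733.547ms @ 18/7 + 192.616ms (2/7)
7. 1926.164ms @ 20/7 + 192.616ms (2/7)
8. 2118.78ms @ 22/7 + 192.616ms (2/7)
9. 2311.396ms @ 24/7 + 192.616ms (2/7)
10. 2504.013ms @ 26/7 + 192.616ms (2/7)

note 5 onset = 16/7b = 1540.931ms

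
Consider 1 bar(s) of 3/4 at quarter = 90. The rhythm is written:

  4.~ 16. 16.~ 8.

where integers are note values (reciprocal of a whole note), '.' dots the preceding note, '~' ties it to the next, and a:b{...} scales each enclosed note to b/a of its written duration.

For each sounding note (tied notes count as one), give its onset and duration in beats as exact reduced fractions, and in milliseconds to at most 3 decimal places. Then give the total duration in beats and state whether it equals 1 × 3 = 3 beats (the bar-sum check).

1) 0.0ms=0b +1250.0ms=15/8b
2) 1250.0ms=15/8b +750.0ms=9/8b
Σ=3b of 3 (90bpm 3/4) — PASS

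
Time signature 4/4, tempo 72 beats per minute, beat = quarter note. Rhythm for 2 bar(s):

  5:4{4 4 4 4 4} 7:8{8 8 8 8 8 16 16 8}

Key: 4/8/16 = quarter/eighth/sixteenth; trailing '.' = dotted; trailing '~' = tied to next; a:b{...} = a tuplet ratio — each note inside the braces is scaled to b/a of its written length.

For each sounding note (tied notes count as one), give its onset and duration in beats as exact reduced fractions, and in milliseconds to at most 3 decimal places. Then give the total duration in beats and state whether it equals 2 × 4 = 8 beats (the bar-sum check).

1) 0.0ms=0b +666.667ms=4/5b
2) 666.667ms=4/5b +666.667ms=4/5b
3) 1333.333ms=8/5b +666.667ms=4/5b
4) 2000.0ms=12/5b +666.667ms=4/5b
5) 2666.667ms=16/5b +666.667ms=4/5b
6) 3333.333ms=4b +476.19ms=4/7b
7) 3809.524ms=32/7b +476.19ms=4/7b
8) 4285.714ms=36/7b +476.19ms=4/7b
9) 4761.905ms=40/7b +476.19ms=4/7b
10) 5238.095ms=44/7b +476.19ms=4/7b
11) 5714.286ms=48/7b +238.095ms=2/7b
12) 5952.381ms=50/7b +238.095ms=2/7b
13) 6190.476ms=52/7b +476.19ms=4/7b
Σ=8b of 8 (72bpm 4/4) — PASS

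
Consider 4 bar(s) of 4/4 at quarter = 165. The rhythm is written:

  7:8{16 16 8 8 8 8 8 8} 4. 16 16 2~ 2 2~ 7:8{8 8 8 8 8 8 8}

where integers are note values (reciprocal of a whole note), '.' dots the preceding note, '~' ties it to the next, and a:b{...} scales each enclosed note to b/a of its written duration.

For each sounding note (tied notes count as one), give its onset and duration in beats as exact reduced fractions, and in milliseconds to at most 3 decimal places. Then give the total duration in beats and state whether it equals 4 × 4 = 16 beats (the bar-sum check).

1) 0.0ms=0b +103.896ms=2/7b
2) 103.896ms=2/7b +103.896ms=2/7b
3) 207.792ms=4/7b +207.792ms=4/7b
4) 415.584ms=8/7b +207.792ms=4/7b
5) 623.377ms=12/7b +207.792ms=4/7b
6) 831.169ms=16/7b +207.792ms=4/7b
7) 1038.961ms=20/7b +207.792ms=4/7b
8) 1246.753ms=24/7b +207.792ms=4/7b
9) 1454.545ms=4b +545.455ms=3/2b
10) 2000.0ms=11/2b +90.909ms=1/4b
11) 2090.909ms=23/4b +90.909ms=1/4b
12) 2181.818ms=6b +1454.545ms=4b
13) 3636.364ms=10b +935.065ms=18/7b
14) 4571.429ms=88/7b +207.792ms=4/7b
15) 4779.221ms=92/7b +207.792ms=4/7b
16) 4987.013ms=96/7b +207.792ms=4/7b
17) 5194.805ms=100/7b +207.792ms=4/7b
18) 5402.597ms=104/7b +207.792ms=4/7b
19) 5610.39ms=108/7b +207.792ms=4/7b
Σ=16b of 16 (165bpm 4/4) — PASS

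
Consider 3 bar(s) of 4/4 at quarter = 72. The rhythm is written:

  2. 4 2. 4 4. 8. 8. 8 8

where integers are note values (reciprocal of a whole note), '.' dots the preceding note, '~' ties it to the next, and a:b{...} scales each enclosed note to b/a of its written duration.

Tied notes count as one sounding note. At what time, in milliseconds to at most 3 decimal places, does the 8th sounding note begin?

1. 0.0ms @ 0 + 2500.0ms (3)
2. 2500.0ms @ 3 + 833.333ms (1)
3. 3333.333ms @ 4 + 2500.0ms (3)
4. 5833.333ms @ 7 + 833.333ms (1)
5. 6666.667ms @ 8 + 1250.0ms (3/2)
6. 7916.667ms @ 19/2 + 625.0ms (3/4)
7. 8541.667ms @ 41/4 + 625.0ms (3/4)
8. 9166.667ms @ 11 + 416.667ms (1/2)
9. 9583.333ms @ 23/2 + 416.667ms (1/2)

note 8 onset = 11b = 9166.667ms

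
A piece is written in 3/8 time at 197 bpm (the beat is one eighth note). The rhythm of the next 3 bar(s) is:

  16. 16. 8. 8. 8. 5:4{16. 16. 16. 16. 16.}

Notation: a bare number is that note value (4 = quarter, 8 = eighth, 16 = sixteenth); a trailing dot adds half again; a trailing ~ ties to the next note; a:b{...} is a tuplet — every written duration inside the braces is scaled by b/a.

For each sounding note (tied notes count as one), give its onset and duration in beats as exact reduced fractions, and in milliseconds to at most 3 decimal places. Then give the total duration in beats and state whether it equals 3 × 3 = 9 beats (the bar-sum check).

1) 0.0ms=0b +228.426ms=3/4b
2) 228.426ms=3/4b +228.426ms=3/4b
3) 456.853ms=3/2b +456.853ms=3/2b
4) 913.706ms=3b +456.853ms=3/2b
5) 1370.558ms=9/2b +456.853ms=3/2b
6) 1827.411ms=6b +182.741ms=3/5b
7) 2010.152ms=33/5b +182.741ms=3/5b
8) 2192.893ms=36/5b +182.741ms=3/5b
9) 2375.635ms=39/5b +182.741ms=3/5b
10) 2558.376ms=42/5b +182.741ms=3/5b
Σ=9b of 9 (197bpm 3/8) — PASS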